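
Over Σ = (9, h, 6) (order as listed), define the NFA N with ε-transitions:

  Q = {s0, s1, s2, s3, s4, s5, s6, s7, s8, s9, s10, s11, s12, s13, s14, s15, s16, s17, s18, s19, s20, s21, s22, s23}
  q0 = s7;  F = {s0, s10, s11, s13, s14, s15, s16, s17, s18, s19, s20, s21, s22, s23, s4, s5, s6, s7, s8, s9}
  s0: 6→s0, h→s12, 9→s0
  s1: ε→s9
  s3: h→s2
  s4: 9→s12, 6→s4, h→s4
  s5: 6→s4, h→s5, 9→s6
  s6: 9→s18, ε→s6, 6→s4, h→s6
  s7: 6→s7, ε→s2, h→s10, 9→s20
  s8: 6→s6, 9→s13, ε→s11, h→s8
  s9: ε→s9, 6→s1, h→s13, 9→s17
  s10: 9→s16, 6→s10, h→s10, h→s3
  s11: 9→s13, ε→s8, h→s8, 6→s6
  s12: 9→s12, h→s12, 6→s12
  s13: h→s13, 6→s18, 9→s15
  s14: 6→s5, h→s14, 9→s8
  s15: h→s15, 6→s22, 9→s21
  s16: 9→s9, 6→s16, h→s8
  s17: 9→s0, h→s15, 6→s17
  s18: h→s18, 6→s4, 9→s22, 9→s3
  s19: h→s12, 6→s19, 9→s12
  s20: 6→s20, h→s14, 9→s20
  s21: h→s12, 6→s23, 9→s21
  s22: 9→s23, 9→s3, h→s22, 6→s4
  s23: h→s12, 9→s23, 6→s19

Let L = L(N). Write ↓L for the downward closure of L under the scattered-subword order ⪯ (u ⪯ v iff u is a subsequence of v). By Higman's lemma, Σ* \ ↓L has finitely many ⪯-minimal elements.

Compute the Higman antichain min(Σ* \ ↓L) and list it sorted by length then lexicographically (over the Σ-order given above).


A = [9h669, h9999h].

|Q|=24, |F|=20, |δ|=73 (6 ε).
min D↑ (20 st, q0=0, F={14}): 0:9→1,h→2,6→0 1:9→1,h→3,6→1 2:9→4,h→2,6→2 3:9→5,h→3,6→6 4:9→7,h→5,6→4 5:9→8,h→5,6→9 6:9→9,h→6,6→10 7:9→11,h→8,6→7 8:9→12,h→8,6→13 9:9→13,h→9,6→10 10:9→14,h→10,6→10 11:9→15,h→12,6→11 12:9→16,h→12,6→17 13:9→17,h→13,6→10 14:9→14,h→14,6→14 15:9→15,h→14,6→15 16:9→16,h→14,6→18 17:9→18,h→17,6→10 18:9→18,h→14,6→19 19:9→14,h→14,6→19.
'9h669': N↓-sim [24, 22, 16, 10, 3, 1] end={s12} — reject; 5/5 del acc.
'h9999h': |S_i|=[24, 22, 19, 15, 11, 7, 2] end={s12,s2} ∉↓L; 6/6 deletions ∈↓L.
2 words, ⪯-incomp.


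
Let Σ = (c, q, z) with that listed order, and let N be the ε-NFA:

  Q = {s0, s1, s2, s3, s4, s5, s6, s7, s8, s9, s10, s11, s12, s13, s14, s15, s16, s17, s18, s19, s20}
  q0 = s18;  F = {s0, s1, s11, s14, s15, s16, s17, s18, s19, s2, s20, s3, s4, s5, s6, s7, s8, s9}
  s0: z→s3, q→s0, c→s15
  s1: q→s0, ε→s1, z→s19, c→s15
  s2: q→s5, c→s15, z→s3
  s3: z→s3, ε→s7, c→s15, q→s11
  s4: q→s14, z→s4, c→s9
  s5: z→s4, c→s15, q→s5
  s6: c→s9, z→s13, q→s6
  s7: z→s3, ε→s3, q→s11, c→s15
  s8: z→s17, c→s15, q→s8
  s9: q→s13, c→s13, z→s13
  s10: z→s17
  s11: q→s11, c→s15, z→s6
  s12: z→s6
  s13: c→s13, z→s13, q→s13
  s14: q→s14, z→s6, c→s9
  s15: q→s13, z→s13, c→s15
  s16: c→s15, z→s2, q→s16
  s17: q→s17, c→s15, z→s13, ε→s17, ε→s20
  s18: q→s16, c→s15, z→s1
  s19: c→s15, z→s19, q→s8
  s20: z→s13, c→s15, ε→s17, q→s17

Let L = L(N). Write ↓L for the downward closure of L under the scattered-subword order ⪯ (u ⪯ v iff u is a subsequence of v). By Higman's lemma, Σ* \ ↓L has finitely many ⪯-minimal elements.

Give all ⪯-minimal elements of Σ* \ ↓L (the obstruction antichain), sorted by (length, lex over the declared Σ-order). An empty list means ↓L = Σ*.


min(Σ*\↓L) = [cq, cz, zzqzz, qzqzcc].

|Q|=21, |F|=18, |δ|=65 (6 ε).
min D↑ (17 st, q0=0, F={4}): 0:c→1,q→2,z→3 1:c→1,q→4,z→4 2:c→1,q→2,z→5 3:c→1,q→6,z→7 4:c→4,q→4,z→4 5:c→1,q→8,z→9 6:c→1,q→6,z→9 7:c→1,q→10,z→7 8:c→1,q→8,z→11 9:c→1,q→12,z→9 10:c→1,q→10,z→13 11:c→14,q→15,z→11 12:c→1,q→12,z→16 13:c→1,q→13,z→4 14:c→4,q→4,z→4 15:c→14,q→15,z→16 16:c→14,q→16,z→4.
'cq': run [19, 3, 1] end={s13} — reject; 2/2 del acc.
'cz': run [19, 3, 1] end={s13} ∉↓L; 2/2 del acc.
'zzqzz': N↓-sim [19, 17, 13, 9, 6, 1] end={s13} — reject; 5/5 single-dels accept.
'qzqzcc': N↓-sim [19, 16, 13, 10, 5, 2, 1] end={s13} — reject; 6/6 deletions ∈↓L.
4 obstructions.


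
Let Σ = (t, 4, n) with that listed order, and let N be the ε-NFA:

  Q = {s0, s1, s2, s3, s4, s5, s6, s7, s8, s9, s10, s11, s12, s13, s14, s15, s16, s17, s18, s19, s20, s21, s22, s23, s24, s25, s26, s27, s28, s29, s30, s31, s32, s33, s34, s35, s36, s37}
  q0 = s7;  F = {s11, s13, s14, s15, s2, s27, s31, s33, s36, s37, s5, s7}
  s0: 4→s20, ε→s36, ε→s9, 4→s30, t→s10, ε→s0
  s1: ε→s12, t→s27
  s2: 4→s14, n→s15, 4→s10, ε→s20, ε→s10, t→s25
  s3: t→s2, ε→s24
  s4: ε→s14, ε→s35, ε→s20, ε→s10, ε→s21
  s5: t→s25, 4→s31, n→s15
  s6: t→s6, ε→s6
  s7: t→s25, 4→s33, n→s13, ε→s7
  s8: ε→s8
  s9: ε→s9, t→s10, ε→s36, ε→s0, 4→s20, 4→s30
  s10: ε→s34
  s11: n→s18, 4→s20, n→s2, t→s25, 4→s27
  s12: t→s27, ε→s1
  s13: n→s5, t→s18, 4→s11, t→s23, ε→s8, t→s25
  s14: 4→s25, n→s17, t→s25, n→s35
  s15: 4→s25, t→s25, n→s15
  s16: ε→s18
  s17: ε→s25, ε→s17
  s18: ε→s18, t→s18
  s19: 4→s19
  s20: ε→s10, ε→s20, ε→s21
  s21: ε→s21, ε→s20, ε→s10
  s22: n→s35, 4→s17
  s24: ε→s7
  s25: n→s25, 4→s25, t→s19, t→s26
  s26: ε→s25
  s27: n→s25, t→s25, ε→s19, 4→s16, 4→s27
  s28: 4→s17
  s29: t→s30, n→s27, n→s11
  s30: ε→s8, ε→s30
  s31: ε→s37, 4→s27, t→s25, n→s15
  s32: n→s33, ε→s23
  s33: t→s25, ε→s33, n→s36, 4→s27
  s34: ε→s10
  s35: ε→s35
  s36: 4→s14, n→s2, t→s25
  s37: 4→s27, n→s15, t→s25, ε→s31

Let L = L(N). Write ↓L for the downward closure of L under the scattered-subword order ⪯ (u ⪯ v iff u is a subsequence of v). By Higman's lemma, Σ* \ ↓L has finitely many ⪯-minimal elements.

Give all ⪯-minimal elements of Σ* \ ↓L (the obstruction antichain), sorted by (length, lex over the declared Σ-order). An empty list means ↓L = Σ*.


Antichain: [t, 44n, 4n44, nnn4].

|Q|=38, |F|=12, |δ|=108 (42 ε).
min D↑ (12 st, q0=0, F={1}): 0:t→1,4→2,n→3 1:t→1,4→1,n→1 2:t→1,4→4,n→5 3:t→1,4→6,n→7 4:t→1,4→4,n→1 5:t→1,4→8,n→9 6:t→1,4→4,n→9 7:t→1,4→10,n→11 8:t→1,4→1,n→1 9:t→1,4→8,n→11 10:t→1,4→4,n→11 11:t→1,4→1,n→11 [Hopcroft].
't': N↓-sim [25, 5] end={s18,s19,s23,s25,s26} rej; 1/1 del acc.
'44n': N↓-sim [25, 20, 13, 5] end={s17,s19,s25,s26,s35} ∉↓L; 3/3 single-dels accept.
'4n44': |S_i|=[25, 20, 14, 8, 3] end={s19,s25,s26} — reject; 4/4 single-dels accept.
'nnn4': run [25, 23, 18, 6, 3] end={s19,s25,s26} rej; 4/4 deletions ∈↓L.
4 words, ⪯-incomp.


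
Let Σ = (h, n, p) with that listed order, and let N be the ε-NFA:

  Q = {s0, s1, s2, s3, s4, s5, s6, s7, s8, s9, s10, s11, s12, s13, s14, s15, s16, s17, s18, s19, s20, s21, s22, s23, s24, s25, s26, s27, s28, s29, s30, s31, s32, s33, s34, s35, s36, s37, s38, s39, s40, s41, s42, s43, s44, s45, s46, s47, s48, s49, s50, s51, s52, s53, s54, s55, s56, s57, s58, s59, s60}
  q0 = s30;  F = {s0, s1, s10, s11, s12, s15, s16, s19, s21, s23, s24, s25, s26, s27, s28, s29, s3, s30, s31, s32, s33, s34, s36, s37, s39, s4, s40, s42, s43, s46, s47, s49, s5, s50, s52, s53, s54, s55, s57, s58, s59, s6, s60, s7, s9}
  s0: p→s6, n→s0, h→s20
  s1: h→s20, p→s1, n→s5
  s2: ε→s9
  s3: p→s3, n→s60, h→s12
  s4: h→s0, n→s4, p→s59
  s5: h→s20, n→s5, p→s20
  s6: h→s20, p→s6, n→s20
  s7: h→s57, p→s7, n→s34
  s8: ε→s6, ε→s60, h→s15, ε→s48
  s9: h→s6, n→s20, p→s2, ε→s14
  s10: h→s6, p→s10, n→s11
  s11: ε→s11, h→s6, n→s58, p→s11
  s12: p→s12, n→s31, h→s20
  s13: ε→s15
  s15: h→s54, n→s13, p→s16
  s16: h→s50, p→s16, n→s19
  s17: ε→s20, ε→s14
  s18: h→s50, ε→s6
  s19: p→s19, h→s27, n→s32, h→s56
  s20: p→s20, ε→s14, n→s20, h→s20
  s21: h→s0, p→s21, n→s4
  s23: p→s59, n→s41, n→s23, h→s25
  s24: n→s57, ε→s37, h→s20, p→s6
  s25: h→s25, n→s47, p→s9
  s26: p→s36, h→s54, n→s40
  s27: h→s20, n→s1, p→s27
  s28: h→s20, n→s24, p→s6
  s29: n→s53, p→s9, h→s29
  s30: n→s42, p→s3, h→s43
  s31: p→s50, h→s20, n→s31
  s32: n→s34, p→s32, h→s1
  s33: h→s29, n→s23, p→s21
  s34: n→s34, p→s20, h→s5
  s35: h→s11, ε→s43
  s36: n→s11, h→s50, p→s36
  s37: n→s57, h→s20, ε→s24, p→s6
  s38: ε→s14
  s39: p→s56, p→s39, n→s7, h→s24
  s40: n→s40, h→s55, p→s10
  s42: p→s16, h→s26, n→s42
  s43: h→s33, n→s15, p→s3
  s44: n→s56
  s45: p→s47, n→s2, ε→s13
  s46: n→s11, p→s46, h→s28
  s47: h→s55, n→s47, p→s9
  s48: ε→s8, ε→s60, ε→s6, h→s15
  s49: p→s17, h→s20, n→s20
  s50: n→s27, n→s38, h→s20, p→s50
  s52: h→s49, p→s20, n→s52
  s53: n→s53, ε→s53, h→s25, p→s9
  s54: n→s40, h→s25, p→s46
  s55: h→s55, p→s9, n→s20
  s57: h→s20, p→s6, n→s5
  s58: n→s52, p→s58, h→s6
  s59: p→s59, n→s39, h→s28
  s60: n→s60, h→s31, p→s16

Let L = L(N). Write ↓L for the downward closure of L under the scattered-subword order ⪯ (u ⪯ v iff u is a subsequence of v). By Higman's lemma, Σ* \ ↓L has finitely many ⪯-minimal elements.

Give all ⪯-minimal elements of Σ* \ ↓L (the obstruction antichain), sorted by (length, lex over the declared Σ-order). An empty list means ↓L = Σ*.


A = [phh, hhhpn, nhnhn, npnnnp].

|Q|=61, |F|=45, |δ|=169 (20 ε).
min D↑ (45 st, q0=0, F={18}): 0:h→1,n→2,p→3 1:h→4,n→5,p→3 2:h→6,n→2,p→7 3:h→8,n→9,p→3 4:h→10,n→11,p→12 5:h→13,n→5,p→7 6:h→13,n→14,p→15 7:h→16,n→17,p→7 8:h→18,n→19,p→8 9:h→19,n→9,p→7 10:h→10,n→20,p→21 11:h→22,n→11,p→23 12:h→24,n→25,p→12 13:h→22,n→14,p→26 14:h→27,n→14,p→28 15:h→16,n→29,p→15 16:h→18,n→30,p→16 17:h→30,n→31,p→17 18:h→18,n→18,p→18 19:h→18,n→19,p→16 20:h→22,n→20,p→21 21:h→32,n→18,p→21 22:h→22,n→33,p→21 23:h→34,n→35,p→23 24:h→18,n→24,p→32 25:h→24,n→25,p→23 26:h→34,n→29,p→26 27:h→27,n→18,p→21 28:h→32,n→29,p→28 29:h→32,n→36,p→29 30:h→18,n→37,p→30 31:h→37,n→38,p→31 32:h→18,n→18,p→32 33:h→27,n→33,p→21 34:h→18,n→39,p→32 35:h→39,n→40,p→35 36:h→32,n→41,p→36 37:h→18,n→42,p→37 38:h→42,n→38,p→18 39:h→18,n→43,p→32 40:h→43,n→38,p→40 41:h→44,n→41,p→18 42:h→18,n→42,p→18 43:h→18,n→42,p→32 44:h→18,n→18,p→18 [Hopcroft].
'phh': |S_i|=[53, 37, 18, 2] end={s14,s20} — reject; 3/3 single-dels accept.
'hhhpn': run [53, 51, 41, 18, 6, 2] end={s14,s20} rej; 5/5 deletions ∈↓L.
'nhnhn': |S_i|=[53, 46, 31, 24, 8, 2] end={s14,s20} ∉↓L; 5/5 single-dels accept.
'npnnnp': run [53, 46, 30, 21, 13, 7, 3] end={s14,s17,s20} rej; 6/6 deletions ∈↓L.
4 words, ⪯-incomp.


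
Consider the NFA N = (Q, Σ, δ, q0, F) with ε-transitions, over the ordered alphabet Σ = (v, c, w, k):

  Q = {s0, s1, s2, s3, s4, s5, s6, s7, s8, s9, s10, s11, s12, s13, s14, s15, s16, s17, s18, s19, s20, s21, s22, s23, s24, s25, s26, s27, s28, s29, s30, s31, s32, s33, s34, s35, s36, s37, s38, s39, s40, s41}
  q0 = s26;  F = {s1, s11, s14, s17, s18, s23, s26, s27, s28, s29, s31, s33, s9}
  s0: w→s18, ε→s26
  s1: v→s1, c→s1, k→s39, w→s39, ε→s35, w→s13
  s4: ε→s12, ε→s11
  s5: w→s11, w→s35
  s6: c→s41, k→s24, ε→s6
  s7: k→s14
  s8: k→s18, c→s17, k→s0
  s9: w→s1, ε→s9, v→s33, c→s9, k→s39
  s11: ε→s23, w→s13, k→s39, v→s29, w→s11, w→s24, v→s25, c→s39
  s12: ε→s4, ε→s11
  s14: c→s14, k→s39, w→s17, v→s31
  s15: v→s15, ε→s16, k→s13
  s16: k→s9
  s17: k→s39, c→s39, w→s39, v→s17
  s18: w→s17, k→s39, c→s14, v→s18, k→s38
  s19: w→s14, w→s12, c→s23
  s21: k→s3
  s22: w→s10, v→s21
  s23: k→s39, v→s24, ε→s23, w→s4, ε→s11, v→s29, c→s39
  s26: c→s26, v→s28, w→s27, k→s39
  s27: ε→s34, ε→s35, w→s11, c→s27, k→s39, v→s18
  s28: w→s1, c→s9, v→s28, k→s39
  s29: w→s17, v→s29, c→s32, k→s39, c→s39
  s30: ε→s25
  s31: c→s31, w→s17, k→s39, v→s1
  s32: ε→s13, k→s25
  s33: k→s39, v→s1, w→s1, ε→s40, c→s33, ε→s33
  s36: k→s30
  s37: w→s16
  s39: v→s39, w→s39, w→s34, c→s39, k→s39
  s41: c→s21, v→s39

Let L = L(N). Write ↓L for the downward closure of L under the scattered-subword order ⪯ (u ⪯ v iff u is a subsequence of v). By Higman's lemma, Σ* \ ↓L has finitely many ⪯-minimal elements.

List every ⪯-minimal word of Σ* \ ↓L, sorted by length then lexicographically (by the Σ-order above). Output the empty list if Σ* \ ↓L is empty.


A = [k, vww, wwc, vcvvw].

|Q|=42, |F|=13, |δ|=105 (18 ε).
min D↑ (13 st, q0=0, F={3}): 0:v→1,c→0,w→2,k→3 1:v→1,c→4,w→5,k→3 2:v→6,c→2,w→7,k→3 3:v→3,c→3,w→3,k→3 4:v→8,c→4,w→5,k→3 5:v→5,c→5,w→3,k→3 6:v→6,c→9,w→10,k→3 7:v→11,c→3,w→7,k→3 8:v→5,c→8,w→5,k→3 9:v→12,c→9,w→10,k→3 10:v→10,c→3,w→3,k→3 11:v→11,c→3,w→10,k→3 12:v→5,c→12,w→10,k→3.
'k': N↓-sim [24, 4] end={s25,s34,s38,s39} — reject; 1/1 deletions ∈↓L.
'vww': |S_i|=[24, 18, 6, 3] end={s13,s34,s39} — reject; 3/3 single-dels accept.
'wwc': run [24, 19, 12, 5] end={s13,s25,s32,s34,s39} — reject; 3/3 single-dels accept.
'vcvvw': |S_i|=[24, 18, 13, 9, 6, 3] end={s13,s34,s39} — reject; 5/5 del acc.
4 obstructions.


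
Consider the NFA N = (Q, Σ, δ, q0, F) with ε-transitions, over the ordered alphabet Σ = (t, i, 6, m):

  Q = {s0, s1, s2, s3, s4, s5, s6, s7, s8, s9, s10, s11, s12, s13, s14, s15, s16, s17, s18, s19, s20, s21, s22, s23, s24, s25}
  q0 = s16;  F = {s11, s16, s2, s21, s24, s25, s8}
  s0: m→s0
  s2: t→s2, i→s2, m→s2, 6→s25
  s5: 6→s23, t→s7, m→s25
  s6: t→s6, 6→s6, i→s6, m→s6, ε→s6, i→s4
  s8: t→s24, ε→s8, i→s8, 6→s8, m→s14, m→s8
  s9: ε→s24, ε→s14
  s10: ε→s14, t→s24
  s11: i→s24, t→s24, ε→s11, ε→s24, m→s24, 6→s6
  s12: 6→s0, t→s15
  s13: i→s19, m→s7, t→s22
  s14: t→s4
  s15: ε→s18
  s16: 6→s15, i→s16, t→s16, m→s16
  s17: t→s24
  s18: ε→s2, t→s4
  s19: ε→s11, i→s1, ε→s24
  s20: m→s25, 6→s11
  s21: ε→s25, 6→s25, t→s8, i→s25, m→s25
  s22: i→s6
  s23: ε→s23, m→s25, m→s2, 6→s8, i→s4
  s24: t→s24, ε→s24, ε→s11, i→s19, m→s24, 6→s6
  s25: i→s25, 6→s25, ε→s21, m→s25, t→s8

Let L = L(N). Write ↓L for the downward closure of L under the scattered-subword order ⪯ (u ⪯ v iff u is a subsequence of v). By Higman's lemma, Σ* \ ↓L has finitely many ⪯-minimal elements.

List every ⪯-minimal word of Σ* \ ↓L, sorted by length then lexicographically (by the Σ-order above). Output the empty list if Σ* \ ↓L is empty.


Antichain: [66tt6].

|Q|=26, |F|=7, |δ|=71 (16 ε).
min D↑ (6 st, q0=0, F={5}): 0:t→0,i→0,6→1,m→0 1:t→1,i→1,6→2,m→1 2:t→3,i→2,6→2,m→2 3:t→4,i→3,6→3,m→3 4:t→4,i→4,6→5,m→4 5:t→5,i→5,6→5,m→5 (ε-aug+det+¬).
'66tt6': |S_i|=[14, 13, 10, 8, 6, 2] end={s4,s6} rej; 5/5 del acc.
1 words, ⪯-incomp.


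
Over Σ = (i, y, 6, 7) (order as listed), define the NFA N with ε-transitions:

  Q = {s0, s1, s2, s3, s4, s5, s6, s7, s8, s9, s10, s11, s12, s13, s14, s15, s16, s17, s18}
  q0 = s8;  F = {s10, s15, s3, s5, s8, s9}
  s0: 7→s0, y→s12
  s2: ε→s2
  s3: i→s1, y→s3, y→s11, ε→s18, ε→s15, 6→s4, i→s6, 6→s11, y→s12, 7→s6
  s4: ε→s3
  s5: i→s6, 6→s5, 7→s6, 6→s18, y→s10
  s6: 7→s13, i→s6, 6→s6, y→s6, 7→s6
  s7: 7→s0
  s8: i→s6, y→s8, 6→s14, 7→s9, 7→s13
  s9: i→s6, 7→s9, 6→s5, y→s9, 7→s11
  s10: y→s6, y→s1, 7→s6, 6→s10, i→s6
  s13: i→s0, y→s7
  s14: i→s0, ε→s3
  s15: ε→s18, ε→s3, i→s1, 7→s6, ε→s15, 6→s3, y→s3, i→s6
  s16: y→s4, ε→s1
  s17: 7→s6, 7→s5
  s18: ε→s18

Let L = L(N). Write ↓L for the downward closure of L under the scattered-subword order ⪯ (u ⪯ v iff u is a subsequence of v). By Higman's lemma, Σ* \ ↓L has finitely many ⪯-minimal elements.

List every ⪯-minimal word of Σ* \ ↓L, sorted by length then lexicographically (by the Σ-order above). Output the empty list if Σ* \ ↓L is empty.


|Q|=19, |F|=6, |δ|=57 (10 ε).
min D↑ (6 st, q0=0, F={1}): 0:i→1,y→0,6→2,7→3 1:i→1,y→1,6→1,7→1 2:i→1,y→2,6→2,7→1 3:i→1,y→3,6→4,7→3 4:i→1,y→5,6→4,7→1 5:i→1,y→1,6→5,7→1 (ε-aug+det+¬).
'i': run [16, 6] end={s0,s1,s12,s13,s6,s7} rej; 1/1 deletions ∈↓L.
'67': run [16, 14, 5] end={s0,s12,s13,s6,s7} — reject; 2/2 del acc.
'76yy': run [16, 11, 9, 7, 6] end={s0,s1,s12,s13,s6,s7} rej; 4/4 single-dels accept.
3 obstructions.

Antichain: [i, 67, 76yy].


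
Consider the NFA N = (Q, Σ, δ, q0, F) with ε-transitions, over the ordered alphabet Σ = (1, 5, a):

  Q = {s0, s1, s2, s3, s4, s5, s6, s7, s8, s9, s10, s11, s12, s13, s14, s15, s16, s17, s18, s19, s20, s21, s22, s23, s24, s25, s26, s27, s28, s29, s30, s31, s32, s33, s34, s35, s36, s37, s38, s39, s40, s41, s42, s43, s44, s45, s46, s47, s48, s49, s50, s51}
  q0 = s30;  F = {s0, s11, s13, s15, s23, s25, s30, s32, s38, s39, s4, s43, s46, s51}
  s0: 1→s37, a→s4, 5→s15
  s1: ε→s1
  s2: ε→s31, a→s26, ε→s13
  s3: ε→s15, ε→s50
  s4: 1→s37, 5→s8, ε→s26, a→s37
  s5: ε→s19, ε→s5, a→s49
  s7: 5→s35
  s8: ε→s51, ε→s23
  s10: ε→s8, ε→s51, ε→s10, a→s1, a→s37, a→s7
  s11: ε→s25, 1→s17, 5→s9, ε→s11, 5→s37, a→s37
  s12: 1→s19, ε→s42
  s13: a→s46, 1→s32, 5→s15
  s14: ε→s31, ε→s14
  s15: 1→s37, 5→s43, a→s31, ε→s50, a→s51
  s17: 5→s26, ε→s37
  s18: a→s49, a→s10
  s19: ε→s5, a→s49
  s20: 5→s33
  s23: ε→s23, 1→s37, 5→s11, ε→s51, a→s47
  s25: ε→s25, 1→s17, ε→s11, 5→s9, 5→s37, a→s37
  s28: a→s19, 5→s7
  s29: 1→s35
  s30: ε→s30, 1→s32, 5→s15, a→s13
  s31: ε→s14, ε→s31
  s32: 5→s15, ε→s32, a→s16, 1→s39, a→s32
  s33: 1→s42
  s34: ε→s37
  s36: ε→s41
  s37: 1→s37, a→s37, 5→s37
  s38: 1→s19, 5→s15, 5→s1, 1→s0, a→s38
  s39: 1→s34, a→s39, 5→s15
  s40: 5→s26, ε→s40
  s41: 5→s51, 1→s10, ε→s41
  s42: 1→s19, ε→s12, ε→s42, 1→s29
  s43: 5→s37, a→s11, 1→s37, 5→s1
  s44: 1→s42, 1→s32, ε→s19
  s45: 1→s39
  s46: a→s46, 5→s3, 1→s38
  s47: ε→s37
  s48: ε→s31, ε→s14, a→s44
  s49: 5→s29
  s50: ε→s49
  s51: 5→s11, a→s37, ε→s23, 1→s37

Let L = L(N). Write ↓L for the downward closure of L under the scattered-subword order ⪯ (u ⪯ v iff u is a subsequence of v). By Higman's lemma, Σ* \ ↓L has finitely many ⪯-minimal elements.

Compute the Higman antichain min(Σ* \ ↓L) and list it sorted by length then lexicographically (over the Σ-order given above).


A = [51, 111, 555, 5aa, aa11aa].

|Q|=52, |F|=14, |δ|=119 (41 ε).
min D↑ (13 st, q0=0, F={5}): 0:1→1,5→2,a→3 1:1→4,5→2,a→1 2:1→5,5→6,a→7 3:1→1,5→2,a→8 4:1→5,5→2,a→4 5:1→5,5→5,a→5 6:1→5,5→5,a→9 7:1→5,5→9,a→5 8:1→10,5→2,a→8 9:1→5,5→5,a→5 10:1→11,5→2,a→10 11:1→5,5→2,a→12 12:1→5,5→7,a→5 [Hopcroft].
'51': |S_i|=[32, 20, 4] end={s17,s26,s35,s37} rej; 2/2 deletions ∈↓L.
'111': run [32, 28, 25, 5] end={s17,s26,s34,s35,s37} — reject; 3/3 single-dels accept.
'555': run [32, 20, 10, 4] end={s1,s26,s37,s9} rej; 3/3 del acc.
'5aa': N↓-sim [32, 20, 11, 2] end={s37,s47} ∉↓L; 3/3 del acc.
'aa11aa': N↓-sim [32, 31, 30, 26, 24, 16, 2] end={s37,s47} — reject; 6/6 deletions ∈↓L.
5 obstructions.


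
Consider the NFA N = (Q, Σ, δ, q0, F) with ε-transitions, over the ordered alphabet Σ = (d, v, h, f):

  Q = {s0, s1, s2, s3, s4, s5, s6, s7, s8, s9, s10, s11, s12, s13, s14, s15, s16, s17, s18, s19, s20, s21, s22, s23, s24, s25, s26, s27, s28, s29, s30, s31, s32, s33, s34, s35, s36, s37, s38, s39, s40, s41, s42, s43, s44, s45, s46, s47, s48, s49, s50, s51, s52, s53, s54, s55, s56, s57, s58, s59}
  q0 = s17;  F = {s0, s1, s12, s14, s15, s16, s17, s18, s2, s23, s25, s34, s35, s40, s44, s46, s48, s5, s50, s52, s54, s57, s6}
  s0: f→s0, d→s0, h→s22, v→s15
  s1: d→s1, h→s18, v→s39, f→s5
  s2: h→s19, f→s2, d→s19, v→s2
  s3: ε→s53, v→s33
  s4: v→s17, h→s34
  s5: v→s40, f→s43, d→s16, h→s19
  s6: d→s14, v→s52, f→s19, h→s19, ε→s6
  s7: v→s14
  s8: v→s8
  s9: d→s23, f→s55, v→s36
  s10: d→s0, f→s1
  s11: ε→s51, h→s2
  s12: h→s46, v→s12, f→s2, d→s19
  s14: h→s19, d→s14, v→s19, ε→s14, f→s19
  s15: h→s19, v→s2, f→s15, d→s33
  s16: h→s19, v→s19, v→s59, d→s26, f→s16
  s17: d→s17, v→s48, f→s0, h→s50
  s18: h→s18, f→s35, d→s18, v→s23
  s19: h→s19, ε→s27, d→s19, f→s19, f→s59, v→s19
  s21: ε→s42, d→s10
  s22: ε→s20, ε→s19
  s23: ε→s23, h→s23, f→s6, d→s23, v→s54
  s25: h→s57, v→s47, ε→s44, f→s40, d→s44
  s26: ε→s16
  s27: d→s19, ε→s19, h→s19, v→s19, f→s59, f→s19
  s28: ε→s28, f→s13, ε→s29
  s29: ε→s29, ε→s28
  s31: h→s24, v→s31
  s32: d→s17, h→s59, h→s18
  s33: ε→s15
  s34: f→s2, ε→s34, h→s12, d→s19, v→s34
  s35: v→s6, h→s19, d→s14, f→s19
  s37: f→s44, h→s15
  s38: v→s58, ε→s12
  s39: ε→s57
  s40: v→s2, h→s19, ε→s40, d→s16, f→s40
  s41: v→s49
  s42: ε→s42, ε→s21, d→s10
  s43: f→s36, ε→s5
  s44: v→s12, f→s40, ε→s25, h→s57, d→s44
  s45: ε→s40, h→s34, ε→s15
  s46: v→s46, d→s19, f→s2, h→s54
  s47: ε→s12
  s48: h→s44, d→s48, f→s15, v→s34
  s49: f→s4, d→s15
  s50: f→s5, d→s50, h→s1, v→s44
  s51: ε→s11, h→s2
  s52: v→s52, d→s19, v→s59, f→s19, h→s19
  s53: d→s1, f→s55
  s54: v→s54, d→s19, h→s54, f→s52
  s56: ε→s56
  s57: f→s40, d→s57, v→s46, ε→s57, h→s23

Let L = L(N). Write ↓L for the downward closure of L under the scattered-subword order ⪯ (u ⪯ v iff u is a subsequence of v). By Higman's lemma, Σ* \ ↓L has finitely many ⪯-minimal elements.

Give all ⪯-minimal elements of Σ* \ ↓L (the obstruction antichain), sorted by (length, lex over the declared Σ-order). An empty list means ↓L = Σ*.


|Q|=60, |F|=23, |δ|=165 (31 ε).
min D↑ (23 st, q0=0, F={9}): 0:d→0,v→1,h→2,f→3 1:d→1,v→4,h→5,f→6 2:d→2,v→5,h→7,f→8 3:d→3,v→6,h→9,f→3 4:d→9,v→4,h→10,f→11 5:d→5,v→10,h→12,f→13 6:d→6,v→11,h→9,f→6 7:d→7,v→12,h→14,f→8 8:d→15,v→13,h→9,f→8 9:d→9,v→9,h→9,f→9 10:d→9,v→10,h→16,f→11 11:d→9,v→11,h→9,f→11 12:d→12,v→16,h→17,f→13 13:d→15,v→11,h→9,f→13 14:d→14,v→17,h→14,f→18 15:d→15,v→9,h→9,f→15 16:d→9,v→16,h→19,f→11 17:d→17,v→19,h→17,f→20 18:d→21,v→20,h→9,f→9 19:d→9,v→19,h→19,f→22 20:d→21,v→22,h→9,f→9 21:d→21,v→9,h→9,f→9 22:d→9,v→22,h→9,f→9 [Hopcroft].
'fh': run [34, 19, 5] end={s19,s20,s22,s27,s59} rej; 2/2 single-dels accept.
'vvd': |S_i|=[34, 23, 10, 3] end={s19,s27,s59} ∉↓L; 3/3 single-dels accept.
'hfdv': N↓-sim [34, 28, 14, 6, 3] end={s19,s27,s59} rej; 4/4 del acc.
'hhhff': run [34, 28, 21, 10, 7, 3] end={s19,s27,s59} ∉↓L; 5/5 del acc.
4 minimals (antichain).

min(Σ*\↓L) = [fh, vvd, hfdv, hhhff].


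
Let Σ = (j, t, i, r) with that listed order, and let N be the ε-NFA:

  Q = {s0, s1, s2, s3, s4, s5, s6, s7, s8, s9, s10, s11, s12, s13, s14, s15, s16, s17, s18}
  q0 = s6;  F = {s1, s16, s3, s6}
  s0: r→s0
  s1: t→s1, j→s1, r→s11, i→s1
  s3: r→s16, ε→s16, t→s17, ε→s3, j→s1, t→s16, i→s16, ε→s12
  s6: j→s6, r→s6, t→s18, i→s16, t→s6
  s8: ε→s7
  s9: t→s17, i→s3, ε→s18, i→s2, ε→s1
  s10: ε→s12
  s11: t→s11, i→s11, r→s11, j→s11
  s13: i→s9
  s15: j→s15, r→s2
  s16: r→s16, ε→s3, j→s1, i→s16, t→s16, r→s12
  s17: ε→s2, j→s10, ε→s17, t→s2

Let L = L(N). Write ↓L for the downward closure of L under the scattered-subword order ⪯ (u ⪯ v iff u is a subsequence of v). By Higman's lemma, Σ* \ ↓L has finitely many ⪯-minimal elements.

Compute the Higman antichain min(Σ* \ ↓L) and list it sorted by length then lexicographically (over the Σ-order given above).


|Q|=19, |F|=4, |δ|=42 (10 ε).
min D↑ (4 st, q0=0, F={3}): 0:j→0,t→0,i→1,r→0 1:j→2,t→1,i→1,r→1 2:j→2,t→2,i→2,r→3 3:j→3,t→3,i→3,r→3.
'ijr': N↓-sim [10, 8, 4, 1] end={s11} rej; 3/3 single-dels accept.
1 minimals (antichain).

min(Σ*\↓L) = [ijr].


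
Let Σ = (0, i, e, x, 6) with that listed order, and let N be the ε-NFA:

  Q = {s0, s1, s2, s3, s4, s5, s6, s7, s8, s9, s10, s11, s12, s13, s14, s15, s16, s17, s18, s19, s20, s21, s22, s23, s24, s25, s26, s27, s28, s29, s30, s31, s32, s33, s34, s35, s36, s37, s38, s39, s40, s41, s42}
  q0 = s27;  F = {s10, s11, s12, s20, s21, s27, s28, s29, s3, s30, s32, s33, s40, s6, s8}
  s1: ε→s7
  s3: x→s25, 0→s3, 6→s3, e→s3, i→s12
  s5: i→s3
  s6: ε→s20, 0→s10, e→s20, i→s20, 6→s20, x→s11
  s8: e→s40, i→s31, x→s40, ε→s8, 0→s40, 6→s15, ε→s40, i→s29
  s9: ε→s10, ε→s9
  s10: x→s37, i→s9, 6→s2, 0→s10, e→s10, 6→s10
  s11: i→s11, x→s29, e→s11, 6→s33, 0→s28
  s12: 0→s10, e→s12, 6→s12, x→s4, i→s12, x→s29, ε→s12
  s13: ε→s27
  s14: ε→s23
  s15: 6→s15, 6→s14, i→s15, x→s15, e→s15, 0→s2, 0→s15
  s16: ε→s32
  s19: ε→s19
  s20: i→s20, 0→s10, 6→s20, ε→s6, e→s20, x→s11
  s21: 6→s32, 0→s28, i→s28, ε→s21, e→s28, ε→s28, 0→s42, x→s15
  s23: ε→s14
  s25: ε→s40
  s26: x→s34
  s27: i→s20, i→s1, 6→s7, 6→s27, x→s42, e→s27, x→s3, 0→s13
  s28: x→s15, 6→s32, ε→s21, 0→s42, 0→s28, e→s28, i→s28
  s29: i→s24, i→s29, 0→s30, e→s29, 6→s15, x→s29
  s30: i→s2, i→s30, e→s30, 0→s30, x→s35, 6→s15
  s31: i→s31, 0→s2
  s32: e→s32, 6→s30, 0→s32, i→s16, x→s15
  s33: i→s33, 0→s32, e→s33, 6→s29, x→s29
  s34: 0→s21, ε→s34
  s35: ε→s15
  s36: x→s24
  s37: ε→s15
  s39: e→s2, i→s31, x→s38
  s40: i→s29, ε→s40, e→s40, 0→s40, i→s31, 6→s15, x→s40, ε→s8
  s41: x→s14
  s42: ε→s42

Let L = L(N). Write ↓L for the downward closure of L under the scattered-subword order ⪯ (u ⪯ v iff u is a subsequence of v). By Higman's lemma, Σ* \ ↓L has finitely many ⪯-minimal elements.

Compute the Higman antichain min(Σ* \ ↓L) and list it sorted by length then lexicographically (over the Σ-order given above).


|Q|=43, |F|=15, |δ|=126 (23 ε).
min D↑ (13 st, q0=0, F={7}): 0:0→0,i→1,e→0,x→2,6→0 1:0→3,i→1,e→1,x→4,6→1 2:0→2,i→5,e→2,x→6,6→2 3:0→3,i→3,e→3,x→7,6→3 4:0→8,i→4,e→4,x→9,6→10 5:0→3,i→5,e→5,x→9,6→5 6:0→6,i→9,e→6,x→6,6→7 7:0→7,i→7,e→7,x→7,6→7 8:0→8,i→8,e→8,x→7,6→11 9:0→12,i→9,e→9,x→9,6→7 10:0→11,i→10,e→10,x→9,6→9 11:0→11,i→11,e→11,x→7,6→12 12:0→12,i→12,e→12,x→7,6→7 (ε-aug+det+¬).
'i0x': |S_i|=[31, 25, 14, 6] end={s14,s15,s2,s23,s35,s37} — reject; 3/3 deletions ∈↓L.
'xx6': N↓-sim [31, 25, 14, 4] end={s14,s15,s2,s23} — reject; 3/3 deletions ∈↓L.
'ix666': run [31, 25, 17, 11, 8, 4] end={s14,s15,s2,s23} — reject; 5/5 single-dels accept.
3 words, ⪯-incomp.

min(Σ*\↓L) = [i0x, xx6, ix666].


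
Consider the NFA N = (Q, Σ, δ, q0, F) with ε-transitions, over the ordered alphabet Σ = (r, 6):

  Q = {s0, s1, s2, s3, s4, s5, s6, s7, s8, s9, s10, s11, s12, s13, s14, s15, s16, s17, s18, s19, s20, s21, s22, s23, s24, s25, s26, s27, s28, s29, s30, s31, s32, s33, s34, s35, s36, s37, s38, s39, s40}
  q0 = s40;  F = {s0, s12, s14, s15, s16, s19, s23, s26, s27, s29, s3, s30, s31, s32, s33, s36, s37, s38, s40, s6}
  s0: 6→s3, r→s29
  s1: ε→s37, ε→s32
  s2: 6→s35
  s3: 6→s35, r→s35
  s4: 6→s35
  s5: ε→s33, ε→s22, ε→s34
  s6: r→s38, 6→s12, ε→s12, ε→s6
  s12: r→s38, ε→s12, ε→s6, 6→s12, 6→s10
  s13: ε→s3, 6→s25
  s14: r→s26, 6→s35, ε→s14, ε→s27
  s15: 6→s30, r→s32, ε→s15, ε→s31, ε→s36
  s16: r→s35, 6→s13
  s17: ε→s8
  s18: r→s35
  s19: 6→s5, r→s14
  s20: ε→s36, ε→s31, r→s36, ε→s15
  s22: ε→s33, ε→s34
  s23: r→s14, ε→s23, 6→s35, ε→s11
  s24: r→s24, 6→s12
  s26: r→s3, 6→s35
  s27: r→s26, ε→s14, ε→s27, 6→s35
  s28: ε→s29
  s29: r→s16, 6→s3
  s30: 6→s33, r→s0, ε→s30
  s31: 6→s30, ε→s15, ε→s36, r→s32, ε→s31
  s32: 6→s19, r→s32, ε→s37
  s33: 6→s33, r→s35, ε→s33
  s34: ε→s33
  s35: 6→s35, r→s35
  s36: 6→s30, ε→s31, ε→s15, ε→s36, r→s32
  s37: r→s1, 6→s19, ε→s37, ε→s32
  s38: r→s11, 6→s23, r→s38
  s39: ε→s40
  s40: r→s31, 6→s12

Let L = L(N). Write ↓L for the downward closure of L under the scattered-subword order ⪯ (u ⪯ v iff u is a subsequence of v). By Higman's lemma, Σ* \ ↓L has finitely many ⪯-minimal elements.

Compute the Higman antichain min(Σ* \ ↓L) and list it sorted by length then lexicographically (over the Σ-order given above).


Antichain: [r66r, 6r66, rr6r6, r6rrrr].

|Q|=41, |F|=20, |δ|=90 (39 ε).
min D↑ (16 st, q0=0, F={13}): 0:r→1,6→2 1:r→3,6→4 2:r→5,6→2 3:r→3,6→6 4:r→7,6→8 5:r→5,6→9 6:r→10,6→8 7:r→11,6→12 8:r→13,6→8 9:r→10,6→13 10:r→14,6→13 11:r→15,6→12 12:r→13,6→13 13:r→13,6→13 14:r→12,6→13 15:r→13,6→12 [Hopcroft].
'r66r': run [29, 25, 18, 8, 1] end={s35} ∉↓L; 4/4 deletions ∈↓L.
'6r66': run [29, 22, 13, 9, 2] end={s25,s35} — reject; 4/4 del acc.
'rr6r6': run [29, 25, 21, 14, 5, 1] end={s35} rej; 5/5 single-dels accept.
'r6rrrr': N↓-sim [29, 25, 18, 10, 7, 5, 1] end={s35} — reject; 6/6 deletions ∈↓L.
4 minimals (antichain).


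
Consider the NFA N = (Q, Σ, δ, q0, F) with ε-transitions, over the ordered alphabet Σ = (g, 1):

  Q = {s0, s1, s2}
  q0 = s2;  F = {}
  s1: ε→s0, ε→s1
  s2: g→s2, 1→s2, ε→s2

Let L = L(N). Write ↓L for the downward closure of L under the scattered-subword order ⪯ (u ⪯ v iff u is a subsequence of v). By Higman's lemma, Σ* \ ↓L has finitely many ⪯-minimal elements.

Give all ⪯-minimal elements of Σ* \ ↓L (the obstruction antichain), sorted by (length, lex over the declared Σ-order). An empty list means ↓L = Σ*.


|Q|=3, |F|=0, |δ|=5 (3 ε).
min D↑ (1 st, q0=0, F={0}): 0:g→0,1→0 [Hopcroft].
ε ∈ L(D↑) — L = ∅.

A = [ε].


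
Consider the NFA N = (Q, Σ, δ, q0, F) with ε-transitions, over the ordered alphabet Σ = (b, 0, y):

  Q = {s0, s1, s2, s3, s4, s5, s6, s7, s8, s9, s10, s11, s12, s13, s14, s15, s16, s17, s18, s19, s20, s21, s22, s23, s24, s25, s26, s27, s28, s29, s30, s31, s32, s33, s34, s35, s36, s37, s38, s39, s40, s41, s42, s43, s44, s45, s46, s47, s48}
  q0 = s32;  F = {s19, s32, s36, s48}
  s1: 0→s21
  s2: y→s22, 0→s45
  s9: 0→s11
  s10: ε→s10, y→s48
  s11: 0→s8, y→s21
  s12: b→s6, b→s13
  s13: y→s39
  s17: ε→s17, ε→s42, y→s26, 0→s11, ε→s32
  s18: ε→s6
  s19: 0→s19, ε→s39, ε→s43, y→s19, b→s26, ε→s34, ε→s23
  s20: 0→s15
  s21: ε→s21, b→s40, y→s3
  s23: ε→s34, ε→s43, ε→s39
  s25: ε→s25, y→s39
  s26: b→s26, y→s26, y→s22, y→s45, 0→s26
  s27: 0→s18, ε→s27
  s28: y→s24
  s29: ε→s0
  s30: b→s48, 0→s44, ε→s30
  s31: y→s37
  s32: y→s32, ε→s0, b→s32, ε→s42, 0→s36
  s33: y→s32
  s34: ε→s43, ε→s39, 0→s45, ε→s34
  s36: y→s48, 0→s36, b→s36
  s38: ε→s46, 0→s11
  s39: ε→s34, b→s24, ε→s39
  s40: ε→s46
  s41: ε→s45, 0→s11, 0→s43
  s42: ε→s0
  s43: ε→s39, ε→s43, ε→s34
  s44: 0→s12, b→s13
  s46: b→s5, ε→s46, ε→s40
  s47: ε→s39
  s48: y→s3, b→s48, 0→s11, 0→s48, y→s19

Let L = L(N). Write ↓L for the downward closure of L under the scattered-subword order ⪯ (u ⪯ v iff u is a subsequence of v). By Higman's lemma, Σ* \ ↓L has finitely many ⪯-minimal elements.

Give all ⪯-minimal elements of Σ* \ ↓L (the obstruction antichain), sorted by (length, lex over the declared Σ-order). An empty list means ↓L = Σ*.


min(Σ*\↓L) = [0yyb].

|Q|=49, |F|=4, |δ|=83 (34 ε).
min D↑ (5 st, q0=0, F={4}): 0:b→0,0→1,y→0 1:b→1,0→1,y→2 2:b→2,0→2,y→3 3:b→4,0→3,y→3 4:b→4,0→4,y→4 (ε-aug+det+¬).
'0yyb': run [21, 18, 17, 14, 7] end={s22,s24,s26,s40,s45,s46,s5} ∉↓L; 4/4 deletions ∈↓L.
1 obstructions.


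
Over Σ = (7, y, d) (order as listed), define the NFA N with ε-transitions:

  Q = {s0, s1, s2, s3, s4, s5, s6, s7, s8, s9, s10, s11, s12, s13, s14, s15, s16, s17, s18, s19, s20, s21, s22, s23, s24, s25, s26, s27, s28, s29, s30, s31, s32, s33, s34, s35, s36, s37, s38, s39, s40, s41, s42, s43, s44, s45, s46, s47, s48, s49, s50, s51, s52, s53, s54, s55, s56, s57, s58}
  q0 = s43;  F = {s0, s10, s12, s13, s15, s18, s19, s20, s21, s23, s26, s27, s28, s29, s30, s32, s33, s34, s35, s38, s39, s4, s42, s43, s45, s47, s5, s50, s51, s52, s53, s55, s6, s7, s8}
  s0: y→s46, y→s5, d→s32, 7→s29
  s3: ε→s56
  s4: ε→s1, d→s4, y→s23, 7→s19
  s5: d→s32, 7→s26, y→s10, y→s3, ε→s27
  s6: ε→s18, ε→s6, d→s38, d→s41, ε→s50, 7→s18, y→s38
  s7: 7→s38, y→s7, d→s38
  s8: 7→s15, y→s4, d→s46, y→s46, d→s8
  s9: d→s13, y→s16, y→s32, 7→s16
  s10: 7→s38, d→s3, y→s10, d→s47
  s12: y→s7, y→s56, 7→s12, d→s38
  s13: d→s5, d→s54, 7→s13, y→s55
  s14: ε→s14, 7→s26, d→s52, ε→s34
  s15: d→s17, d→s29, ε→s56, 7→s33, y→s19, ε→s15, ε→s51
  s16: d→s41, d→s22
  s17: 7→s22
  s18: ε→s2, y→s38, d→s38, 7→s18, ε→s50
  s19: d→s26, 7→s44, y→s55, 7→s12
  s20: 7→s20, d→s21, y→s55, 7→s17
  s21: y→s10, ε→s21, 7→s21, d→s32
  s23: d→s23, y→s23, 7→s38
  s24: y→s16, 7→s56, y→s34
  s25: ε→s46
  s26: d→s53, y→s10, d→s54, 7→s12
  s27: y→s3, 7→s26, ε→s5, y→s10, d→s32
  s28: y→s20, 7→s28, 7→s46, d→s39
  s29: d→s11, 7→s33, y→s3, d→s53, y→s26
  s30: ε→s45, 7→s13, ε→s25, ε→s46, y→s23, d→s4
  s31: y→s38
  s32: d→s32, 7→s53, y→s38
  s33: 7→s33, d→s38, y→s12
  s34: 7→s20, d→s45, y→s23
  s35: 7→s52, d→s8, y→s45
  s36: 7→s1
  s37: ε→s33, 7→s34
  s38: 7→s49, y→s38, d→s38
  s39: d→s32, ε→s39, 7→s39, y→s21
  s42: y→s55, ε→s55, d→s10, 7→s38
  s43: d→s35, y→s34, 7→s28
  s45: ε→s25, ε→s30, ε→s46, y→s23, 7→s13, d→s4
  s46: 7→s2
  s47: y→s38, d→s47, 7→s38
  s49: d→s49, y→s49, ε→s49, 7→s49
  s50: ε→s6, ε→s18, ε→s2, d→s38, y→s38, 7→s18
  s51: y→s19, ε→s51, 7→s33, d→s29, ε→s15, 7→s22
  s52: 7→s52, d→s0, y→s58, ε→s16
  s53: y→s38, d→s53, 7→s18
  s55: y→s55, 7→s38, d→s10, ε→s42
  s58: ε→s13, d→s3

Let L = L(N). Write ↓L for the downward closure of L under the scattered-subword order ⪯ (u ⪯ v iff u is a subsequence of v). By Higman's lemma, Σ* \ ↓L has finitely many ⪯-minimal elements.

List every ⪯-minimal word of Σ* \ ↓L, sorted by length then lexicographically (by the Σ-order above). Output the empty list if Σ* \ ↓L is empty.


|Q|=59, |F|=35, |δ|=176 (34 ε).
min D↑ (30 st, q0=0, F={20}): 0:7→1,y→2,d→3 1:7→1,y→4,d→5 2:7→4,y→6,d→7 3:7→8,y→7,d→9 4:7→4,y→10,d→11 5:7→5,y→11,d→12 6:7→13,y→6,d→6 7:7→14,y→6,d→15 8:7→8,y→14,d→16 9:7→17,y→15,d→9 10:7→13,y→10,d→18 11:7→11,y→18,d→12 12:7→19,y→13,d→12 13:7→20,y→13,d→13 14:7→14,y→10,d→21 15:7→22,y→6,d→15 16:7→23,y→21,d→12 17:7→24,y→22,d→23 18:7→13,y→18,d→25 19:7→26,y→13,d→19 20:7→20,y→20,d→20 21:7→27,y→18,d→12 22:7→28,y→10,d→27 23:7→24,y→27,d→19 24:7→24,y→28,d→13 25:7→13,y→13,d→25 26:7→26,y→13,d→13 27:7→28,y→18,d→19 28:7→28,y→29,d→13 29:7→13,y→29,d→13 (ε-aug+det+¬).
'yy77': |S_i|=[50, 37, 10, 2, 1] end={s49} rej; 4/4 single-dels accept.
'7ddy7': |S_i|=[50, 40, 28, 14, 2, 1] end={s49} rej; 5/5 deletions ∈↓L.
'dd77d7': N↓-sim [50, 46, 36, 27, 13, 3, 1] end={s49} ∉↓L; 6/6 del acc.
3 minimals (antichain).

A = [yy77, 7ddy7, dd77d7].


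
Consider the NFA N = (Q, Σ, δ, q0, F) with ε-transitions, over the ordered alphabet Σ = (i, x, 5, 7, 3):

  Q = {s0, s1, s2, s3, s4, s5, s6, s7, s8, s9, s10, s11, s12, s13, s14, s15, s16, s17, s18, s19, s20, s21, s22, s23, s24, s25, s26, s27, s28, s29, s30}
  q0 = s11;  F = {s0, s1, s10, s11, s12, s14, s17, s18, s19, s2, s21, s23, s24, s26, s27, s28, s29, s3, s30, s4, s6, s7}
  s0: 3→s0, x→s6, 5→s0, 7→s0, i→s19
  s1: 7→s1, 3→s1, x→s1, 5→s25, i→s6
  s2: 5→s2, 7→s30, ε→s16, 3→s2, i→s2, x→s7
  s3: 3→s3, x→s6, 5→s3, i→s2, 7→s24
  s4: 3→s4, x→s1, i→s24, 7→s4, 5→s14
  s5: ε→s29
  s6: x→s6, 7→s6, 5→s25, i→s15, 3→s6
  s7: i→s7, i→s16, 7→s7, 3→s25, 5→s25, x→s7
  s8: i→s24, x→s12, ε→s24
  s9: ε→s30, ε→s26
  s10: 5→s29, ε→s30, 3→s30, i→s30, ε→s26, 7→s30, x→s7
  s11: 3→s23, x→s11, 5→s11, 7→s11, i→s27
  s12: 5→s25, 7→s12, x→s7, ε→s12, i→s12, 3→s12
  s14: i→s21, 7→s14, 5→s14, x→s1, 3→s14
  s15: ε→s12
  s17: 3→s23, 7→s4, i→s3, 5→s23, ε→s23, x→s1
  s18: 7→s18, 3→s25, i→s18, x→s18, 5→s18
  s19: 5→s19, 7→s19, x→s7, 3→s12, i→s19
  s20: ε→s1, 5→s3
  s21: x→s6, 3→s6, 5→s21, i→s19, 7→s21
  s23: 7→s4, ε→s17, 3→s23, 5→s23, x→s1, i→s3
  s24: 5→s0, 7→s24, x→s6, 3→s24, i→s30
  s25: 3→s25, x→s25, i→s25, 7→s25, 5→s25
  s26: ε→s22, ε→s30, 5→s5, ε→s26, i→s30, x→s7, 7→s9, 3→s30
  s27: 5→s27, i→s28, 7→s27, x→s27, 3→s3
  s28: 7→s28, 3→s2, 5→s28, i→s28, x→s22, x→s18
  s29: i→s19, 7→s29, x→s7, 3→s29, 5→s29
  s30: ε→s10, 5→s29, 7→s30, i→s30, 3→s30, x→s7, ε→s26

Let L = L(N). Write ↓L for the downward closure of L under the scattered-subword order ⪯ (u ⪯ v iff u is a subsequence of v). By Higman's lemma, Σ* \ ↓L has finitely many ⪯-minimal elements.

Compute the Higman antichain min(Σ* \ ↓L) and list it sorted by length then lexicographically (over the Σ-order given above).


|Q|=31, |F|=22, |δ|=137 (17 ε).
min D↑ (20 st, q0=0, F={11}): 0:i→1,x→0,5→0,7→0,3→2 1:i→3,x→1,5→1,7→1,3→4 2:i→4,x→5,5→2,7→6,3→2 3:i→3,x→7,5→3,7→3,3→8 4:i→8,x→9,5→4,7→10,3→4 5:i→9,x→5,5→11,7→5,3→5 6:i→10,x→5,5→12,7→6,3→6 7:i→7,x→7,5→7,7→7,3→11 8:i→8,x→13,5→8,7→14,3→8 9:i→15,x→9,5→11,7→9,3→9 10:i→14,x→9,5→16,7→10,3→10 11:i→11,x→11,5→11,7→11,3→11 12:i→17,x→5,5→12,7→12,3→12 13:i→13,x→13,5→11,7→13,3→11 14:i→14,x→13,5→18,7→14,3→14 15:i→15,x→13,5→11,7→15,3→15 16:i→19,x→9,5→16,7→16,3→16 17:i→19,x→9,5→17,7→17,3→9 18:i→19,x→13,5→18,7→18,3→18 19:i→19,x→13,5→19,7→19,3→15 [Hopcroft].
'3x5': N↓-sim [28, 24, 7, 1] end={s25} ∉↓L; 3/3 single-dels accept.
'iix3': run [28, 22, 16, 5, 1] end={s25} rej; 4/4 single-dels accept.
'375i35': N↓-sim [28, 24, 20, 13, 8, 6, 1] end={s25} ∉↓L; 6/6 deletions ∈↓L.
3 obstructions.

min(Σ*\↓L) = [3x5, iix3, 375i35].


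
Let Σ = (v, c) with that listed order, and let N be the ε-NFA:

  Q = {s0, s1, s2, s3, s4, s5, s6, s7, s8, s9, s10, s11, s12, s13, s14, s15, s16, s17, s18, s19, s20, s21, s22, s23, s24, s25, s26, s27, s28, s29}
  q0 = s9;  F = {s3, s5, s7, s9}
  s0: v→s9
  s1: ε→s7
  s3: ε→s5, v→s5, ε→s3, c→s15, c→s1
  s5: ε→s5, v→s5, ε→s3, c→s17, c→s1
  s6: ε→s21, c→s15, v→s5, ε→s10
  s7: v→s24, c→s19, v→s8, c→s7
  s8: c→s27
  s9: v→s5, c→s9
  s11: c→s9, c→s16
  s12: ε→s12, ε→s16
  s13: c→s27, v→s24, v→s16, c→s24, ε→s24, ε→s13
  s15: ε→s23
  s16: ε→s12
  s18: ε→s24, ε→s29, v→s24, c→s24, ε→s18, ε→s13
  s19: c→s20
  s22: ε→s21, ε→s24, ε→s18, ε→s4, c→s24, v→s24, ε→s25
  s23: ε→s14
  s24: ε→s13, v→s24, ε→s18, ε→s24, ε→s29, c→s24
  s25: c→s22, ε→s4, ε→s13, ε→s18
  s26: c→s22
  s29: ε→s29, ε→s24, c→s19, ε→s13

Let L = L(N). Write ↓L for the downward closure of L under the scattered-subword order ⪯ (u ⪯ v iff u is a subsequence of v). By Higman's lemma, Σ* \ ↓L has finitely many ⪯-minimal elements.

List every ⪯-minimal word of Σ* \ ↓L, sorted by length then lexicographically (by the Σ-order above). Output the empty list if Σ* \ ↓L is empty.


A = [vcv].

|Q|=30, |F|=4, |δ|=65 (33 ε).
min D↑ (4 st, q0=0, F={3}): 0:v→1,c→0 1:v→1,c→2 2:v→3,c→2 3:v→3,c→3 (ε-aug+det+¬).
'vcv': N↓-sim [19, 18, 16, 10] end={s12,s13,s16,s18,s19,s20,s24,s27,s29,s8} — reject; 3/3 single-dels accept.
1 minimals (antichain).
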